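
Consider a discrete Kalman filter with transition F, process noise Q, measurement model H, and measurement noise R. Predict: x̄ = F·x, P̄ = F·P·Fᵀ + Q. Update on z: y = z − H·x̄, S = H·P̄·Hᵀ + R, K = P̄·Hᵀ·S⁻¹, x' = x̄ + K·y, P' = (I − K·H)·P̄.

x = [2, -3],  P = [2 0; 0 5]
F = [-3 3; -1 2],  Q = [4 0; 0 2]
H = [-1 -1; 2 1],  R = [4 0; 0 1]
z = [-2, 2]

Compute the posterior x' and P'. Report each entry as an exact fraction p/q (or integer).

x' = [370/741, 244/247]
P' = [1828/2223 -296/247; -296/247 600/247]

x̄ = F·x = [-15, -8]
P̄ = F·P·Fᵀ + Q = [67 36; 36 24]
y = z − H·x̄ = [-25, 40]
S = H·P̄·Hᵀ + R = [167 -266; -266 437]
K = P̄·Hᵀ·S⁻¹ = [11/117 992/2223; -4/13 8/247]
x' = x̄ + K·y = [370/741, 244/247]
P' = (I − K·H)·P̄ = [1828/2223 -296/247; -296/247 600/247]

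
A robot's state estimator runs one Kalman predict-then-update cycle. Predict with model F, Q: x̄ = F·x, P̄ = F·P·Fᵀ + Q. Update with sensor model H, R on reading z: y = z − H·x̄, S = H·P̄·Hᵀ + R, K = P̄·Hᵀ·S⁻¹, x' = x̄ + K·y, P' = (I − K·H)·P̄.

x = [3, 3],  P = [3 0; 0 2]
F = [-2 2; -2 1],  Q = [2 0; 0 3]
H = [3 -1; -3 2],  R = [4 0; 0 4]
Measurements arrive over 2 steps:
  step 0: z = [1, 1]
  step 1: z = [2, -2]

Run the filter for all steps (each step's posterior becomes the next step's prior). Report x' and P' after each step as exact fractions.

step 0: x̄ = F·x = [0, -3]
step 0: P̄ = F·P·Fᵀ + Q = [22 16; 16 17]
step 0: y = z − H·x̄ = [-2, 7]
step 0: S = H·P̄·Hᵀ + R = [123 -88; -88 78]
step 0: K = P̄·Hᵀ·S⁻¹ = [454/925 109/925; 593/925 503/925]
step 0: x' = x̄ + K·y = [-29/185, -88/185]
step 0: P' = (I − K·H)·P̄ = [1356/925 2252/925; 2252/925 4384/925]
step 1: x̄ = F·x = [-118/185, -6/37]
step 1: P̄ = F·P·Fᵀ + Q = [6794/925 136/185; 136/185 143/37]
step 1: y = z − H·x̄ = [694/185, -664/185]
step 1: S = H·P̄·Hᵀ + R = [64341/925 -62176/925; -62176/925 70986/925]
step 1: K = P̄·Hᵀ·S⁻¹ = [116678/379165 593/379165; 112841/379165 126131/379165]
step 1: x' = x̄ + K·y = [193726/379165, -90888/379165]
step 1: P' = (I − K·H)·P̄ = [311932/379165 469084/379165; 469084/379165 955888/379165]

step 0: x' = [-29/185, -88/185], P' = [1356/925 2252/925; 2252/925 4384/925]
step 1: x' = [193726/379165, -90888/379165], P' = [311932/379165 469084/379165; 469084/379165 955888/379165]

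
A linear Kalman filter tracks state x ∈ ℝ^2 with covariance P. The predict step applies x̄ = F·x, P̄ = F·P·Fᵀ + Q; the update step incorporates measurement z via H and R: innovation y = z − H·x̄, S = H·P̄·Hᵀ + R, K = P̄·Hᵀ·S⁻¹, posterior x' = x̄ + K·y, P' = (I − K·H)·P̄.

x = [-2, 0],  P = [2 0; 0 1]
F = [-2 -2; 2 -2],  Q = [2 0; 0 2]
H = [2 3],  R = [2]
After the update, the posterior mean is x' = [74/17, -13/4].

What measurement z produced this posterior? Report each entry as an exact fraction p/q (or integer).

z = [-1]

x̄ = F·x = [4, -4]
P̄ = F·P·Fᵀ + Q = [14 -4; -4 14]
S = H·P̄·Hᵀ + R = [136]
K = P̄·Hᵀ·S⁻¹ = [2/17; 1/4]
x' − x̄ = [6/17, 3/4] = K·y
y = (KᵀK)⁻¹·Kᵀ·(x' − x̄) = [3]
z = y + H·x̄ = [3] + [-4] = [-1]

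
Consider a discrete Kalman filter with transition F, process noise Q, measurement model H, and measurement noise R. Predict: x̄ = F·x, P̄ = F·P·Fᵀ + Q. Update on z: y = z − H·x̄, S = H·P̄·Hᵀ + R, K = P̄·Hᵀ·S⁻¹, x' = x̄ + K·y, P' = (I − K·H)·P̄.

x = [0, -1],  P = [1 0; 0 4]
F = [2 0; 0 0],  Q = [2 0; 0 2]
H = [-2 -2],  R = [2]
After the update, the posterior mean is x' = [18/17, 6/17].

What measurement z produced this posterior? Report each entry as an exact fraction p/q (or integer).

z = [-3]

x̄ = F·x = [0, 0]
P̄ = F·P·Fᵀ + Q = [6 0; 0 2]
S = H·P̄·Hᵀ + R = [34]
K = P̄·Hᵀ·S⁻¹ = [-6/17; -2/17]
x' − x̄ = [18/17, 6/17] = K·y
y = (KᵀK)⁻¹·Kᵀ·(x' − x̄) = [-3]
z = y + H·x̄ = [-3] + [0] = [-3]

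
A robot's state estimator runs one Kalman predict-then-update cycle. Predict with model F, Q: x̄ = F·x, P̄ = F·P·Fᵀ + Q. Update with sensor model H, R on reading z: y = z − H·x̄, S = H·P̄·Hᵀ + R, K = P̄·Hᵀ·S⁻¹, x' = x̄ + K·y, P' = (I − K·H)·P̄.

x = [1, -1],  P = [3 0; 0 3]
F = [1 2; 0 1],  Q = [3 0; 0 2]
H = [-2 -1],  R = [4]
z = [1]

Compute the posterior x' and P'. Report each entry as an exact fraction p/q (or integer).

x' = [-1/5, -71/105]
P' = [6/5 -4/5; -4/5 236/105]

x̄ = F·x = [-1, -1]
P̄ = F·P·Fᵀ + Q = [18 6; 6 5]
y = z − H·x̄ = [-2]
S = H·P̄·Hᵀ + R = [105]
K = P̄·Hᵀ·S⁻¹ = [-2/5; -17/105]
x' = x̄ + K·y = [-1/5, -71/105]
P' = (I − K·H)·P̄ = [6/5 -4/5; -4/5 236/105]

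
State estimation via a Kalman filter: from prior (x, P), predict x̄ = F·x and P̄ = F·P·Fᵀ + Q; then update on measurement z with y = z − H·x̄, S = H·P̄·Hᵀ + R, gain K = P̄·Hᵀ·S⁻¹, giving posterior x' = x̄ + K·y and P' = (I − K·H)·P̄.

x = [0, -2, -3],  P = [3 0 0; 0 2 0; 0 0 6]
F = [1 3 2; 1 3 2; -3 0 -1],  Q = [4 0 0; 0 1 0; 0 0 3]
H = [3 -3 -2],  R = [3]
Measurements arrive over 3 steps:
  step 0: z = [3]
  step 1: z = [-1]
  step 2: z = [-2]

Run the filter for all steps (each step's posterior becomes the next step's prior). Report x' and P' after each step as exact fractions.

step 0: x̄ = F·x = [-12, -12, 3]
step 0: P̄ = F·P·Fᵀ + Q = [49 45 -21; 45 46 -21; -21 -21 36]
step 0: y = z − H·x̄ = [9]
step 0: S = H·P̄·Hᵀ + R = [192]
step 0: K = P̄·Hᵀ·S⁻¹ = [9/32; 13/64; -3/8]
step 0: x' = x̄ + K·y = [-303/32, -651/64, -3/8]
step 0: P' = (I − K·H)·P̄ = [541/16 1089/32 -3/4; 1089/32 2437/64 -51/8; -3/4 -51/8 9]
step 1: x̄ = F·x = [-2607/64, -2607/64, 921/32]
step 1: P̄ = F·P·Fᵀ + Q = [34637/64 34381/64 -12843/32; 34381/64 34445/64 -12843/32; -12843/32 -12843/32 4989/16]
step 1: y = z − H·x̄ = [905/16]
step 1: S = H·P̄·Hᵀ + R = [5181/4]
step 1: K = P̄·Hᵀ·S⁻¹ = [395/628; 4265/6908; -1663/3454]
step 1: x' = x̄ + K·y = [-3239/628, -20077/3454, 5347/3454]
step 1: P' = (I − K·H)·P̄ = [9037/314 21487/628 -1428/157; 21487/628 76810/1727 -56361/3454; -1428/157 -56361/3454 19956/1727]
step 2: x̄ = F·x = [-134703/6908, -134703/6908, 96193/6908]
step 2: P̄ = F·P·Fᵀ + Q = [781263/1727 774355/1727 -2105313/6908; 774355/1727 776082/1727 -2105313/6908; -2105313/6908 -2105313/6908 756441/3454]
step 2: y = z − H·x̄ = [89285/3454]
step 2: S = H·P̄·Hᵀ + R = [1595778/1727]
step 2: K = P̄·Hᵀ·S⁻¹ = [715587/1063852; 698317/1063852; -252147/531926]
step 2: x' = x̄ + K·y = [-4493829/2127704, -5386679/2127704, 444533/265963]
step 2: P' = (I − K·H)·P̄ = [73018035/2127704 85974829/2127704 -2697744/265963; 85974829/2127704 109052043/2127704 -9177693/531926; -2697744/265963 -9177693/531926 3025764/265963]

step 0: x' = [-303/32, -651/64, -3/8], P' = [541/16 1089/32 -3/4; 1089/32 2437/64 -51/8; -3/4 -51/8 9]
step 1: x' = [-3239/628, -20077/3454, 5347/3454], P' = [9037/314 21487/628 -1428/157; 21487/628 76810/1727 -56361/3454; -1428/157 -56361/3454 19956/1727]
step 2: x' = [-4493829/2127704, -5386679/2127704, 444533/265963], P' = [73018035/2127704 85974829/2127704 -2697744/265963; 85974829/2127704 109052043/2127704 -9177693/531926; -2697744/265963 -9177693/531926 3025764/265963]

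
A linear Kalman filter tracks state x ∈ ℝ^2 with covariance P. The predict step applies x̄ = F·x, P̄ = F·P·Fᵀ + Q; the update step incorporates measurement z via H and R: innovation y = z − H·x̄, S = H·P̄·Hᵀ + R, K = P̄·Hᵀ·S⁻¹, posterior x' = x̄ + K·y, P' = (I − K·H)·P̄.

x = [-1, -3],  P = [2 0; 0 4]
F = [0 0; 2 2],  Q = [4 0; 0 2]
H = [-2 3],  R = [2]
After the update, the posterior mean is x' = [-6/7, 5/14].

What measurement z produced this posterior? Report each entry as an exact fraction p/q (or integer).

x̄ = F·x = [0, -8]
P̄ = F·P·Fᵀ + Q = [4 0; 0 26]
S = H·P̄·Hᵀ + R = [252]
K = P̄·Hᵀ·S⁻¹ = [-2/63; 13/42]
x' − x̄ = [-6/7, 117/14] = K·y
y = (KᵀK)⁻¹·Kᵀ·(x' − x̄) = [27]
z = y + H·x̄ = [27] + [-24] = [3]

z = [3]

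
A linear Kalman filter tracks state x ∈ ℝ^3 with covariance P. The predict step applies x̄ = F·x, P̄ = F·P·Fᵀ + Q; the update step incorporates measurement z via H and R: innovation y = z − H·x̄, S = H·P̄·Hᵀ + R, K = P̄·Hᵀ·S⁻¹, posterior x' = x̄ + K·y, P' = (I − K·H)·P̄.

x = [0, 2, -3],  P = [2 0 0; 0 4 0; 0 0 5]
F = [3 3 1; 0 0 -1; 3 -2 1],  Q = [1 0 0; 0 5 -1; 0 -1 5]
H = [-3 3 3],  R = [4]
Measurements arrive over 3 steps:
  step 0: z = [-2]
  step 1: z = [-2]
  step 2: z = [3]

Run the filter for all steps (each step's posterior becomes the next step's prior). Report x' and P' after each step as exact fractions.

step 0: x' = [-336/515, 3603/1030, -4987/1030], P' = [11298/515 98/515 11068/515; 98/515 9571/1030 -9339/1030; 11068/515 -9339/1030 31631/1030]
step 1: x' = [-6099095/842597, 6979117/1685194, -20350135/1685194], P' = [201700176/842597 -65451397/842597 266809849/842597; -65451397/842597 59131243/1685194 -190077813/1685194; 266809849/842597 -190077813/1685194 723804983/1685194]
step 2: x' = [-18762629195/1427506421, 15420248851/2855012842, -50155416975/2855012842], P' = [3695016791178/1427506421 -1327155180958/1427506421 5022713665132/1427506421; -1327155180958/1427506421 982408589983/2855012842 -3637598325123/2855012842; 5022713665132/1427506421 -3637598325123/2855012842 13686254313299/2855012842]

step 0: x̄ = F·x = [3, 3, -7]
step 0: P̄ = F·P·Fᵀ + Q = [60 -5 -1; -5 10 -6; -1 -6 44]
step 0: y = z − H·x̄ = [19]
step 0: S = H·P̄·Hᵀ + R = [1030]
step 0: K = P̄·Hᵀ·S⁻¹ = [-99/515; 27/1030; 117/1030]
step 0: x' = x̄ + K·y = [-336/515, 3603/1030, -4987/1030]
step 0: P' = (I − K·H)·P̄ = [11298/515 98/515 11068/515; 98/515 9571/1030 -9339/1030; 11068/515 -9339/1030 31631/1030]
step 1: x̄ = F·x = [1903/515, 4987/1030, -14209/1030]
step 1: P̄ = F·P·Fᵀ + Q = [201237/515 -35011/515 150817/515; -35011/515 36781/1030 -117747/1030; 150817/515 -117747/1030 446249/1030]
step 1: y = z − H·x̄ = [18512/515]
step 1: S = H·P̄·Hᵀ + R = [842597/515]
step 1: K = P̄·Hᵀ·S⁻¹ = [-256293/842597; -16416/842597; 40302/842597]
step 1: x' = x̄ + K·y = [-6099095/842597, 6979117/1685194, -20350135/1685194]
step 1: P' = (I − K·H)·P̄ = [201700176/842597 -65451397/842597 266809849/842597; -65451397/842597 59131243/1685194 -190077813/1685194; 266809849/842597 -190077813/1685194 723804983/1685194]
step 2: x̄ = F·x = [-18003677/842597, 20350135/1685194, -70902939/1685194]
step 2: P̄ = F·P·Fᵀ + Q = [2296637775/842597 -877215319/842597 3309276343/842597; -877215319/842597 732230953/1685194 -2706504897/1685194; 3309276343/842597 -2706504897/1685194 10132222061/1685194]
step 2: y = z − H·x̄ = [24345966/842597]
step 2: S = H·P̄·Hᵀ + R = [1427506421/842597]
step 2: K = P̄·Hᵀ·S⁻¹ = [406269747/1427506421; -329764959/1427506421; 1210746717/1427506421]
step 2: x' = x̄ + K·y = [-18762629195/1427506421, 15420248851/2855012842, -50155416975/2855012842]
step 2: P' = (I − K·H)·P̄ = [3695016791178/1427506421 -1327155180958/1427506421 5022713665132/1427506421; -1327155180958/1427506421 982408589983/2855012842 -3637598325123/2855012842; 5022713665132/1427506421 -3637598325123/2855012842 13686254313299/2855012842]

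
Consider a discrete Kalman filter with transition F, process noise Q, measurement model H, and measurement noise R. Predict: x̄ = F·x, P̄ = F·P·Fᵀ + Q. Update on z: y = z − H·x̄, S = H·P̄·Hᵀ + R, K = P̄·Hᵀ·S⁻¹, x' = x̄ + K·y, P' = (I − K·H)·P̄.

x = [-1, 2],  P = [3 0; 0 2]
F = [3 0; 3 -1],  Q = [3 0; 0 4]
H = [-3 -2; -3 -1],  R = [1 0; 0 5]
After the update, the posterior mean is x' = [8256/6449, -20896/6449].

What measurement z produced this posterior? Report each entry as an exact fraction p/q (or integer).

x̄ = F·x = [-3, -5]
P̄ = F·P·Fᵀ + Q = [30 27; 27 33]
S = H·P̄·Hᵀ + R = [727 579; 579 470]
K = P̄·Hᵀ·S⁻¹ = [63/6449 -1683/6449; -3084/6449 2235/6449]
x' − x̄ = [27603/6449, 11349/6449] = K·y
y = (KᵀK)⁻¹·Kᵀ·(x' − x̄) = [-16, -17]
z = y + H·x̄ = [-16, -17] + [19, 14] = [3, -3]

z = [3, -3]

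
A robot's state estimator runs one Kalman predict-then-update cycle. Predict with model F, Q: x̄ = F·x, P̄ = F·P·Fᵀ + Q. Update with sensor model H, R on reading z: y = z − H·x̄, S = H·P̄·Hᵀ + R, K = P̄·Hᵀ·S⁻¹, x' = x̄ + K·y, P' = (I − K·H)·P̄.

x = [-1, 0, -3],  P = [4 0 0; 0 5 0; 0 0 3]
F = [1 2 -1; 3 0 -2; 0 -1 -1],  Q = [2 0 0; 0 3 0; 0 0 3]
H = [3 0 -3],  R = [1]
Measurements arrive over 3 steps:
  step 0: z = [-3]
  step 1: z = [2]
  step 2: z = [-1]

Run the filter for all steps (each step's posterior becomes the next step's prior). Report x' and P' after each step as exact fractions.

step 0: x' = [2, 3, 3], P' = [2459/487 4878/487 2423/487; 4878/487 23541/487 4866/487; 2423/487 4866/487 2441/487]
step 1: x' = [-1533317/1107383, -1603041/2214766, -4548177/2214766], P' = [2943496/1107383 -1596684/1107383 2867472/1107383; -1596684/1107383 13973657/2214766 -3210605/2214766; 2867472/1107383 -3210605/2214766 5828927/2214766]
step 2: x' = [1513266194/1114286509, -147392787/1114286509, 1891832532/1114286509], P' = [3125694745/1114286509 -1758523290/1114286509 3043606248/1114286509; -1758523290/1114286509 7061959355/1114286509 -1755237696/1114286509; 3043606248/1114286509 -1755237696/1114286509 3085081278/1114286509]

step 0: x̄ = F·x = [2, 3, 3]
step 0: P̄ = F·P·Fᵀ + Q = [29 18 -7; 18 51 6; -7 6 11]
step 0: y = z − H·x̄ = [0]
step 0: S = H·P̄·Hᵀ + R = [487]
step 0: K = P̄·Hᵀ·S⁻¹ = [108/487; 36/487; -54/487]
step 0: x' = x̄ + K·y = [2, 3, 3]
step 0: P' = (I − K·H)·P̄ = [2459/487 4878/487 2423/487; 4878/487 23541/487 4866/487; 2423/487 4866/487 2441/487]
step 1: x̄ = F·x = [5, 0, -6]
step 1: P̄ = F·P·Fᵀ + Q = [95240/487 9948/487 -56808/487; 9948/487 4280/487 -7289/487; -56808/487 -7289/487 37175/487]
step 1: y = z − H·x̄ = [-31]
step 1: S = H·P̄·Hᵀ + R = [2214766/487]
step 1: K = P̄·Hᵀ·S⁻¹ = [228072/1107383; 51711/2214766; -281949/2214766]
step 1: x' = x̄ + K·y = [-1533317/1107383, -1603041/2214766, -4548177/2214766]
step 1: P' = (I − K·H)·P̄ = [2943496/1107383 -1596684/1107383 2867472/1107383; -1596684/1107383 13973657/2214766 -3210605/2214766; 2867472/1107383 -3210605/2214766 5828927/2214766]
step 2: x̄ = F·x = [-1724539/2214766, -51774/1107383, 3075609/1107383]
step 2: P̄ = F·P·Fᵀ + Q = [60639139/2214766 -2836839/1107383 -10724679/1107383; -2836839/1107383 7061803/1107383 -1194042/1107383; -10724679/1107383 -1194042/1107383 10012836/1107383]
step 2: y = z − H·x̄ = [21412505/2214766]
step 2: S = H·P̄·Hᵀ + R = [1114286509/2214766]
step 2: K = P̄·Hᵀ·S⁻¹ = [246265491/1114286509; -9856782/1114286509; -124425090/1114286509]
step 2: x' = x̄ + K·y = [1513266194/1114286509, -147392787/1114286509, 1891832532/1114286509]
step 2: P' = (I − K·H)·P̄ = [3125694745/1114286509 -1758523290/1114286509 3043606248/1114286509; -1758523290/1114286509 7061959355/1114286509 -1755237696/1114286509; 3043606248/1114286509 -1755237696/1114286509 3085081278/1114286509]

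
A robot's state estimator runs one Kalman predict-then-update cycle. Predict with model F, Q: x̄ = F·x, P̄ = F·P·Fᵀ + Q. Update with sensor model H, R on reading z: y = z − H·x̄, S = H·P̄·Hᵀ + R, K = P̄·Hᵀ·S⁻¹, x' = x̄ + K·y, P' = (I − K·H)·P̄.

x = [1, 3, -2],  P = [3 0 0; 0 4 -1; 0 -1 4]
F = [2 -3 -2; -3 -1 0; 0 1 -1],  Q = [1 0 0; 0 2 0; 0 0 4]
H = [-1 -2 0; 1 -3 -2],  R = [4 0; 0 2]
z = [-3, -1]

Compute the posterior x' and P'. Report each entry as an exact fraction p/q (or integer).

x̄ = F·x = [-3, -6, 5]
P̄ = F·P·Fᵀ + Q = [53 -8 -5; -8 33 -5; -5 -5 14]
y = z − H·x̄ = [-18, -6]
S = H·P̄·Hᵀ + R = [157 107; 107 416]
K = P̄·Hᵀ·S⁻¹ = [-24701/53863 17618/53863; -13749/53863 -9023/53863; 8166/53863 -4431/53863]
x' = x̄ + K·y = [177321/53863, -21558/53863, 148913/53863]
P' = (I − K·H)·P̄ = [408036/53863 -154616/53863 418324/53863; -154616/53863 104806/53863 -225494/53863; 418324/53863 -225494/53863 551834/53863]

x' = [177321/53863, -21558/53863, 148913/53863]
P' = [408036/53863 -154616/53863 418324/53863; -154616/53863 104806/53863 -225494/53863; 418324/53863 -225494/53863 551834/53863]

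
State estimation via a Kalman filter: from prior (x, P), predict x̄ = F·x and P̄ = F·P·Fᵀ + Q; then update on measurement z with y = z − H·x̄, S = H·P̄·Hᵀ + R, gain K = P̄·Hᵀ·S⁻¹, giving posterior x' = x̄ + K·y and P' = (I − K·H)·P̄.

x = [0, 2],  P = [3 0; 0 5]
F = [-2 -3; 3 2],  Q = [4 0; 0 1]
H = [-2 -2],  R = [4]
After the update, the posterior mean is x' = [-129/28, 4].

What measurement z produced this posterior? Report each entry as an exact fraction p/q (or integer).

z = [1]

x̄ = F·x = [-6, 4]
P̄ = F·P·Fᵀ + Q = [61 -48; -48 48]
S = H·P̄·Hᵀ + R = [56]
K = P̄·Hᵀ·S⁻¹ = [-13/28; 0]
x' − x̄ = [39/28, 0] = K·y
y = (KᵀK)⁻¹·Kᵀ·(x' − x̄) = [-3]
z = y + H·x̄ = [-3] + [4] = [1]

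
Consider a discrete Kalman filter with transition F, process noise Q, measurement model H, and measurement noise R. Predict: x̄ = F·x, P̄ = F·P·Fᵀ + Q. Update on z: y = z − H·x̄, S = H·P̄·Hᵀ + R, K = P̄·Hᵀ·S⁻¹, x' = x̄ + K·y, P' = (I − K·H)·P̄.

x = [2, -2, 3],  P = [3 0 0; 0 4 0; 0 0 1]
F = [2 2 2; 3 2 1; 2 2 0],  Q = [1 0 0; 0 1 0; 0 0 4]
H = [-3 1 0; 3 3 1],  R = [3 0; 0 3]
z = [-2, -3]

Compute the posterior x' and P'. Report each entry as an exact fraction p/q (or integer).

x̄ = F·x = [6, 5, 0]
P̄ = F·P·Fᵀ + Q = [33 36 28; 36 45 34; 28 34 32]
y = z − H·x̄ = [11, -36]
S = H·P̄·Hᵀ + R = [129 -428; -428 1757]
K = P̄·Hᵀ·S⁻¹ = [-10111/43469 3351/43469; 7865/43469 8769/43469; 5454/43469 6722/43469]
x' = x̄ + K·y = [28957/43469, -11824/43469, -181998/43469]
P' = (I − K·H)·P̄ = [9999/43469 -336/43469 -18936/43469; -336/43469 22587/43469 -40446/43469; -18936/43469 -40446/43469 198312/43469]

x' = [28957/43469, -11824/43469, -181998/43469]
P' = [9999/43469 -336/43469 -18936/43469; -336/43469 22587/43469 -40446/43469; -18936/43469 -40446/43469 198312/43469]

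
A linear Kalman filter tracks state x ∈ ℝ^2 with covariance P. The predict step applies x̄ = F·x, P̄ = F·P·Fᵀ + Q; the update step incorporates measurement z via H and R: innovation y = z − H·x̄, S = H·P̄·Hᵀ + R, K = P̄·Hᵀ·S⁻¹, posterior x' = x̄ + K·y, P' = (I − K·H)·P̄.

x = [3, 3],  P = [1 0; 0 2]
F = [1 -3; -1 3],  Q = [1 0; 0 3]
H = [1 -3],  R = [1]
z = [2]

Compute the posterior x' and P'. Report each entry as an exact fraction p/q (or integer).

x' = [4/333, -212/333]
P' = [731/333 218/333; 218/333 101/333]

x̄ = F·x = [-6, 6]
P̄ = F·P·Fᵀ + Q = [20 -19; -19 22]
y = z − H·x̄ = [26]
S = H·P̄·Hᵀ + R = [333]
K = P̄·Hᵀ·S⁻¹ = [77/333; -85/333]
x' = x̄ + K·y = [4/333, -212/333]
P' = (I − K·H)·P̄ = [731/333 218/333; 218/333 101/333]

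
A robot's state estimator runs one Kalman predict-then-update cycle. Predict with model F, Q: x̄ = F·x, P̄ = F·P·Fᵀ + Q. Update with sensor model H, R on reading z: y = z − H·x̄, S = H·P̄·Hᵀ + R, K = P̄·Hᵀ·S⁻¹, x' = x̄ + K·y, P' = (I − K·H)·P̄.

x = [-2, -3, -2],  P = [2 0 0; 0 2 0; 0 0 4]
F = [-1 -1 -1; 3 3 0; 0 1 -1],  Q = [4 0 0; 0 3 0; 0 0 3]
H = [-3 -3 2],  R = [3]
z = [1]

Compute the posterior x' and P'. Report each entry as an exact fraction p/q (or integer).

x' = [203/31, -447/62, -10/31]
P' = [1108/93 -326/31 66/31; -326/31 831/62 117/31; 66/31 117/31 273/31]

x̄ = F·x = [7, -15, -1]
P̄ = F·P·Fᵀ + Q = [12 -12 2; -12 39 6; 2 6 9]
y = z − H·x̄ = [-21]
S = H·P̄·Hᵀ + R = [186]
K = P̄·Hᵀ·S⁻¹ = [2/93; -23/62; -1/31]
x' = x̄ + K·y = [203/31, -447/62, -10/31]
P' = (I − K·H)·P̄ = [1108/93 -326/31 66/31; -326/31 831/62 117/31; 66/31 117/31 273/31]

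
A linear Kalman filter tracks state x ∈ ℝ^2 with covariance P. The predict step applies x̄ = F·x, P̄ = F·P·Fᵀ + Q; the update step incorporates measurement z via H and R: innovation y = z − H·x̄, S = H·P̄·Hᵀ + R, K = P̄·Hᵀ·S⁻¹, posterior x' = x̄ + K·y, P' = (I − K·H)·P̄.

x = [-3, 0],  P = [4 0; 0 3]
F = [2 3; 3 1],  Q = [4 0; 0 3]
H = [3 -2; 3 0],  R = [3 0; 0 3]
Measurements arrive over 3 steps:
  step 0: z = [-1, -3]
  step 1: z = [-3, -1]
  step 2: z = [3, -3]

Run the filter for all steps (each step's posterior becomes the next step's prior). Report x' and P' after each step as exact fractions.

step 0: x̄ = F·x = [-6, -9]
step 0: P̄ = F·P·Fᵀ + Q = [47 33; 33 42]
step 0: y = z − H·x̄ = [-1, 15]
step 0: S = H·P̄·Hᵀ + R = [198 225; 225 426]
step 0: K = P̄·Hᵀ·S⁻¹ = [25/3747 409/1249; -1765/3747 601/1249]
step 0: x' = x̄ + K·y = [-4102/3747, -4913/3747]
step 0: P' = (I − K·H)·P̄ = [409/1249 601/1249; 601/1249 1784/1249]
step 1: x̄ = F·x = [-22943/3747, -17219/3747]
step 1: P̄ = F·P·Fᵀ + Q = [29900/1249 14417/1249; 14417/1249 12818/1249]
step 1: y = z − H·x̄ = [23150/3747, 21694/1249]
step 1: S = H·P̄·Hᵀ + R = [151115/1249 182598/1249; 182598/1249 272847/1249]
step 1: K = P̄·Hᵀ·S⁻¹ = [60866/2105483 651456/2105483; -825019/2105483 885885/2105483]
step 1: x' = x̄ + K·y = [-1200691/2105483, 614269/2105483]
step 1: P' = (I − K·H)·P̄ = [651456/2105483 885885/2105483; 885885/2105483 2566356/2105483]
step 2: x̄ = F·x = [-558575/2105483, -2987804/2105483]
step 2: P̄ = F·P·Fᵀ + Q = [44755580/2105483 21352539/2105483; 21352539/2105483 20061219/2105483]
step 2: y = z − H·x̄ = [2016566/2105483, -4640724/2105483]
step 2: S = H·P̄·Hᵀ + R = [233131077/2105483 274684986/2105483; 274684986/2105483 409116669/2105483]
step 2: K = P̄·Hᵀ·S⁻¹ = [10173518/350512837 108203128/350512837; -411802313/1051538511 147044415/350512837]
step 2: x' = x̄ + K·y = [-321737573/350512837, -2858914154/1051538511]
step 2: P' = (I − K·H)·P̄ = [108203128/350512837 147044415/350512837; 147044415/350512837 426467779/350512837]

step 0: x' = [-4102/3747, -4913/3747], P' = [409/1249 601/1249; 601/1249 1784/1249]
step 1: x' = [-1200691/2105483, 614269/2105483], P' = [651456/2105483 885885/2105483; 885885/2105483 2566356/2105483]
step 2: x' = [-321737573/350512837, -2858914154/1051538511], P' = [108203128/350512837 147044415/350512837; 147044415/350512837 426467779/350512837]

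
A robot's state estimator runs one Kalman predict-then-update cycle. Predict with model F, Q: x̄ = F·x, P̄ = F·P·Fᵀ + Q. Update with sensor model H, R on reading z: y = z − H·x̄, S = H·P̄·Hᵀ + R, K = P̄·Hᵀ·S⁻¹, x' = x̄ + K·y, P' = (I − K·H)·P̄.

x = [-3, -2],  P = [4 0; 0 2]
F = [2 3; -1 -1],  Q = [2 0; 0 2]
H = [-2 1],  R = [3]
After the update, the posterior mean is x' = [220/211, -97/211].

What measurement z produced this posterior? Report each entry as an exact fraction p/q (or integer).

z = [-3]

x̄ = F·x = [-12, 5]
P̄ = F·P·Fᵀ + Q = [36 -14; -14 8]
S = H·P̄·Hᵀ + R = [211]
K = P̄·Hᵀ·S⁻¹ = [-86/211; 36/211]
x' − x̄ = [2752/211, -1152/211] = K·y
y = (KᵀK)⁻¹·Kᵀ·(x' − x̄) = [-32]
z = y + H·x̄ = [-32] + [29] = [-3]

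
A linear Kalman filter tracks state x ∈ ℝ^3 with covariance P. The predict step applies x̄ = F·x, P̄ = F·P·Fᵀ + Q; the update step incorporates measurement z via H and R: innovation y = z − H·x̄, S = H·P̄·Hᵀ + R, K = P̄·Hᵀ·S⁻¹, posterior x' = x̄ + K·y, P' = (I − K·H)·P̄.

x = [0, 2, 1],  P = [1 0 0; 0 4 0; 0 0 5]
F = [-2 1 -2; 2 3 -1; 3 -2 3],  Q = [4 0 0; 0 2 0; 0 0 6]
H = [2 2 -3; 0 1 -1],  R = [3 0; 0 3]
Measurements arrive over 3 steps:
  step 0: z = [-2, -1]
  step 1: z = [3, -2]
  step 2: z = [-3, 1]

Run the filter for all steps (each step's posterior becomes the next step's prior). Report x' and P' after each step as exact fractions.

step 0: x̄ = F·x = [0, 5, -1]
step 0: P̄ = F·P·Fᵀ + Q = [32 18 -44; 18 47 -33; -44 -33 76]
step 0: y = z − H·x̄ = [-15, -7]
step 0: S = H·P̄·Hᵀ + R = [2071 611; 611 192]
step 0: K = P̄·Hᵀ·S⁻¹ = [6662/24311 -13350/24311; -4912/24311 25761/24311; -6745/24311 7663/24311]
step 0: x' = x̄ + K·y = [-6480/24311, 14908/24311, 23223/24311]
step 0: P' = (I − K·H)·P̄ = [60068/24311 -20000/24311 20050/24311; -20000/24311 206585/24311 129302/24311; 20050/24311 129302/24311 106313/24311]
step 1: x̄ = F·x = [-2654/3473, 8541/24311, 20413/24311]
step 1: P̄ = F·P·Fᵀ + Q = [98935/3473 -39015/3473 -126706/3473; -39015/3473 1158460/24311 184431/24311; -126706/3473 184431/24311 1518911/24311]
step 1: y = z − H·x̄ = [154246/24311, -5250/3473]
step 1: S = H·P̄·Hᵀ + R = [27392444/24311 1025596/3473; 1025596/3473 340206/3473]
step 1: K = P̄·Hᵀ·S⁻¹ = [20194076/70405403 -85460241/140810806; -84190567/281621612 92247279/70405403; -94959325/281621612 64228085/140810806]
step 1: x' = x̄ + K·y = [138916367/70405403, -496505245/140810806, -280101977/140810806]
step 1: P' = (I − K·H)·P̄ = [354975925/140810806 -180354775/140810806 38012974/70405403; -180354775/140810806 2852054645/281621612 1745087297/281621612; 38012974/70405403 1745087297/281621612 1359718787/281621612]
step 2: x̄ = F·x = [-491966759/140810806, -326874145/70405403, 986202761/140810806]
step 2: P̄ = F·P·Fᵀ + Q = [7936127821/281621612 -1320541281/140810806 -10256111635/281621612; -1320541281/140810806 7512007625/140810806 458397537/140810806; -10256111635/281621612 458397537/140810806 17849385149/281621612]
step 2: y = z − H·x̄ = [4827605963/140810806, 1780761857/140810806]
step 2: S = H·P̄·Hᵀ + R = [344273041697/281621612 94242268723/281621612; 94242268723/281621612 31884675087/281621612]
step 2: K = P̄·Hᵀ·S⁻¹ = [4268439032237/14881165168985 -9062249250258/14881165168985; -891323643395/2976233033797 3951325728711/2976233033797; -5022071829313/14881165168985 6941101724752/14881165168985]
step 2: x' = x̄ + K·y = [-4051400255583/2976233033797, 5594056112202/2976233033797, 3965194920821/2976233033797]
step 2: P' = (I − K·H)·P̄ = [37540453488239/14881165168985 -3856930674511/2976233033797 7902094378219/14881165168985; -3856930674511/2976233033797 30522041139562/2976233033797 18668063953429/2976233033797; 7902094378219/14881165168985 18668063953429/2976233033797 72517014592889/14881165168985]

step 0: x' = [-6480/24311, 14908/24311, 23223/24311], P' = [60068/24311 -20000/24311 20050/24311; -20000/24311 206585/24311 129302/24311; 20050/24311 129302/24311 106313/24311]
step 1: x' = [138916367/70405403, -496505245/140810806, -280101977/140810806], P' = [354975925/140810806 -180354775/140810806 38012974/70405403; -180354775/140810806 2852054645/281621612 1745087297/281621612; 38012974/70405403 1745087297/281621612 1359718787/281621612]
step 2: x' = [-4051400255583/2976233033797, 5594056112202/2976233033797, 3965194920821/2976233033797], P' = [37540453488239/14881165168985 -3856930674511/2976233033797 7902094378219/14881165168985; -3856930674511/2976233033797 30522041139562/2976233033797 18668063953429/2976233033797; 7902094378219/14881165168985 18668063953429/2976233033797 72517014592889/14881165168985]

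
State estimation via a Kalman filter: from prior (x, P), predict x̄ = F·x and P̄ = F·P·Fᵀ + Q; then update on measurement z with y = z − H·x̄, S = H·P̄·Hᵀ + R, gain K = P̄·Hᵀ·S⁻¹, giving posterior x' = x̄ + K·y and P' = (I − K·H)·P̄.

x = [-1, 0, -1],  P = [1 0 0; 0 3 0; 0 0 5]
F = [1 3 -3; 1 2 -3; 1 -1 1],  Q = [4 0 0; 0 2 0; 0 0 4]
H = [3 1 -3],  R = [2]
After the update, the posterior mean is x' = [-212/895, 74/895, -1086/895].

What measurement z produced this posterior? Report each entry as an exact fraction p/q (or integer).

x̄ = F·x = [2, 2, -2]
P̄ = F·P·Fᵀ + Q = [77 64 -23; 64 60 -20; -23 -20 13]
S = H·P̄·Hᵀ + R = [1790]
K = P̄·Hᵀ·S⁻¹ = [182/895; 156/895; -64/895]
x' − x̄ = [-2002/895, -1716/895, 704/895] = K·y
y = (KᵀK)⁻¹·Kᵀ·(x' − x̄) = [-11]
z = y + H·x̄ = [-11] + [14] = [3]

z = [3]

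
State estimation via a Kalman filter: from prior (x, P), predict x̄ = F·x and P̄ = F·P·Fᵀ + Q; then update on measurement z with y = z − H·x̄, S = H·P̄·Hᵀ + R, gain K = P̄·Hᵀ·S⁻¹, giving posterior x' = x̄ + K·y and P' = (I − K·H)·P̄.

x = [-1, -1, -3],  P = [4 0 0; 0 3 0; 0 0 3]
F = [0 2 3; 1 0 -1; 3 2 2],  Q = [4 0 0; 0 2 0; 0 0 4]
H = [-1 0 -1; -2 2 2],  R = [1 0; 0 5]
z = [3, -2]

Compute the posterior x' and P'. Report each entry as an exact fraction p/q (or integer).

x̄ = F·x = [-11, 2, -11]
P̄ = F·P·Fᵀ + Q = [43 -9 30; -9 9 6; 30 6 64]
y = z − H·x̄ = [-19, -6]
S = H·P̄·Hᵀ + R = [168 -36; -36 349]
K = P̄·Hᵀ·S⁻¹ = [-27061/57336 -835/4778; 925/19112 681/4778; -14963/28668 419/2389]
x' = x̄ + K·y = [-56417/57336, 4305/19112, -61219/28668]
P' = (I − K·H)·P̄ = [49115/57336 15373/19112 -11027/28668; 15373/19112 38481/19112 -8149/9556; -11027/28668 -8149/9556 12995/14334]

x' = [-56417/57336, 4305/19112, -61219/28668]
P' = [49115/57336 15373/19112 -11027/28668; 15373/19112 38481/19112 -8149/9556; -11027/28668 -8149/9556 12995/14334]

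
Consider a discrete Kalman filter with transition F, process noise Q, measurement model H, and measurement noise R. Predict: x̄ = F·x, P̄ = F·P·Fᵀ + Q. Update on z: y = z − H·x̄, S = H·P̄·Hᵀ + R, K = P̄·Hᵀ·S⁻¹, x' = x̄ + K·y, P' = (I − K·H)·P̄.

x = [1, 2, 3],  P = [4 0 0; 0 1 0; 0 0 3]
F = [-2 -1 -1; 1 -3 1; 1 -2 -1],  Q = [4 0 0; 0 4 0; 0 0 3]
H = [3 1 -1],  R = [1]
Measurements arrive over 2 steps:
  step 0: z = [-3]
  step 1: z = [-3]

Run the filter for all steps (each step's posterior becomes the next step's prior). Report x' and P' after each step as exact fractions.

step 0: x̄ = F·x = [-7, -2, -6]
step 0: P̄ = F·P·Fᵀ + Q = [24 -8 -3; -8 20 7; -3 7 14]
step 0: y = z − H·x̄ = [14]
step 0: S = H·P̄·Hᵀ + R = [207]
step 0: K = P̄·Hᵀ·S⁻¹ = [67/207; -11/207; -16/207]
step 0: x' = x̄ + K·y = [-511/207, -568/207, -1466/207]
step 0: P' = (I − K·H)·P̄ = [479/207 -919/207 451/207; -919/207 4019/207 1273/207; 451/207 1273/207 2642/207]
step 1: x̄ = F·x = [3056/207, -91/69, 697/69]
step 1: P̄ = F·P·Fᵀ + Q = [10079/207 1685/69 3745/69; 1685/69 4322/23 3091/23; 3745/69 3091/23 3076/23]
step 1: y = z − H·x̄ = [-825/23]
step 1: S = H·P̄·Hᵀ + R = [7198/23]
step 1: K = P̄·Hᵀ·S⁻¹ = [2673/7198; 1458/3599; 1880/3599]
step 1: x' = x̄ + K·y = [93481/64782, -171133/10797, -93239/10797]
step 1: P' = (I − K·H)·P̄ = [358447/64782 -244669/10797 -69455/10797; -244669/10797 491450/3599 245323/3599; -69455/10797 245323/3599 173988/3599]

step 0: x' = [-511/207, -568/207, -1466/207], P' = [479/207 -919/207 451/207; -919/207 4019/207 1273/207; 451/207 1273/207 2642/207]
step 1: x' = [93481/64782, -171133/10797, -93239/10797], P' = [358447/64782 -244669/10797 -69455/10797; -244669/10797 491450/3599 245323/3599; -69455/10797 245323/3599 173988/3599]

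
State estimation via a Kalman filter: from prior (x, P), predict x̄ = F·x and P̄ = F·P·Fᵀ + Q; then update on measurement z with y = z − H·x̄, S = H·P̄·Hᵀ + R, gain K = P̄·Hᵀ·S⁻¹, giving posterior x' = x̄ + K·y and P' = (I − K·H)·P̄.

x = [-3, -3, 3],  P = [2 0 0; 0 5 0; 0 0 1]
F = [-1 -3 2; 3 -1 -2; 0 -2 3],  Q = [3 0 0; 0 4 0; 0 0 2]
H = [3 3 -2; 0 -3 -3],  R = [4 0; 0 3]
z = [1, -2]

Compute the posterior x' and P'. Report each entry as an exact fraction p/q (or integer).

x̄ = F·x = [18, -12, 15]
P̄ = F·P·Fᵀ + Q = [54 5 36; 5 31 4; 36 4 31]
y = z − H·x̄ = [13, 7]
S = H·P̄·Hᵀ + R = [503 -474; -474 633]
K = P̄·Hᵀ·S⁻¹ = [2721/31241 -4033/31241; 4510/31241 -1805/31241; -4352/31241 -8441/31241]
x' = x̄ + K·y = [569480/31241, -328897/31241, 352952/31241]
P' = (I − K·H)·P̄ = [905250/31241 -539360/31241 543393/31241; -539360/31241 327946/31241 -326141/31241; 543393/31241 -326141/31241 334582/31241]

x' = [569480/31241, -328897/31241, 352952/31241]
P' = [905250/31241 -539360/31241 543393/31241; -539360/31241 327946/31241 -326141/31241; 543393/31241 -326141/31241 334582/31241]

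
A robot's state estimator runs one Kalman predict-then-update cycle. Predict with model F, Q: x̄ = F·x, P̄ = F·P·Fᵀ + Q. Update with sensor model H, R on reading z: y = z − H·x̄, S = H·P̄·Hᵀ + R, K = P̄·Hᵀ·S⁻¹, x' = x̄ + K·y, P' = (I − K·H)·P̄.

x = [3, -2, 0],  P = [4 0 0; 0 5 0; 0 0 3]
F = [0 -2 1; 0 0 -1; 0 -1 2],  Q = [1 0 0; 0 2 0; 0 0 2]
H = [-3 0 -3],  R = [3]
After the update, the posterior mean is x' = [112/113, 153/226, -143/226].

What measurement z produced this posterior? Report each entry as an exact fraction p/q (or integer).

z = [-1]

x̄ = F·x = [4, 0, 2]
P̄ = F·P·Fᵀ + Q = [24 -3 16; -3 5 -6; 16 -6 19]
S = H·P̄·Hᵀ + R = [678]
K = P̄·Hᵀ·S⁻¹ = [-20/113; 9/226; -35/226]
x' − x̄ = [-340/113, 153/226, -595/226] = K·y
y = (KᵀK)⁻¹·Kᵀ·(x' − x̄) = [17]
z = y + H·x̄ = [17] + [-18] = [-1]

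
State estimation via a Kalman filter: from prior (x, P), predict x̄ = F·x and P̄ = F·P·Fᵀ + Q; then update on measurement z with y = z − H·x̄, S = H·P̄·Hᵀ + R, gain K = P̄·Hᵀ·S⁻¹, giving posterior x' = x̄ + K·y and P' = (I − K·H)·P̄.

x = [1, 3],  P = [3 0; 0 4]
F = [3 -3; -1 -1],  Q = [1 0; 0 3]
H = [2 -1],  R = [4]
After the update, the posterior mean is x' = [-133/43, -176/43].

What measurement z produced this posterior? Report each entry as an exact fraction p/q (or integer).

z = [-2]

x̄ = F·x = [-6, -4]
P̄ = F·P·Fᵀ + Q = [64 3; 3 10]
S = H·P̄·Hᵀ + R = [258]
K = P̄·Hᵀ·S⁻¹ = [125/258; -2/129]
x' − x̄ = [125/43, -4/43] = K·y
y = (KᵀK)⁻¹·Kᵀ·(x' − x̄) = [6]
z = y + H·x̄ = [6] + [-8] = [-2]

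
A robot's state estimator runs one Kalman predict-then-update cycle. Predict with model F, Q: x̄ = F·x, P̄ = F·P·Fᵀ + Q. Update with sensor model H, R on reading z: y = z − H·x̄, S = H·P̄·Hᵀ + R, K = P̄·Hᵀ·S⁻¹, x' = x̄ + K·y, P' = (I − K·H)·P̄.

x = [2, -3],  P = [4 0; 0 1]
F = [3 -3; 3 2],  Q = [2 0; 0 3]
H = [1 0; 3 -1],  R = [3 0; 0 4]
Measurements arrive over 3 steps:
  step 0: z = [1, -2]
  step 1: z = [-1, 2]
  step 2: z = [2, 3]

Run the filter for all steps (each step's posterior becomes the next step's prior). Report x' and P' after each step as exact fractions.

step 0: x̄ = F·x = [15, 0]
step 0: P̄ = F·P·Fᵀ + Q = [47 30; 30 43]
step 0: y = z − H·x̄ = [-14, -47]
step 0: S = H·P̄·Hᵀ + R = [50 111; 111 290]
step 0: K = P̄·Hᵀ·S⁻¹ = [1309/2179 333/2179; 3483/2179 -980/2179]
step 0: x' = x̄ + K·y = [-1292/2179, -2702/2179]
step 0: P' = (I − K·H)·P̄ = [3927/2179 10449/2179; 10449/2179 35267/2179]
step 1: x̄ = F·x = [4230/2179, -9280/2179]
step 1: P̄ = F·P·Fᵀ + Q = [169022/2179 -207606/2179; -207606/2179 308336/2179]
step 1: y = z − H·x̄ = [-6409/2179, -17612/2179]
step 1: S = H·P̄·Hᵀ + R = [175559/2179 714672/2179; 714672/2179 3083886/2179]
step 1: K = P̄·Hᵀ·S⁻¹ = [89138/260465 39704/260465; 643426/781395 -3465413/7032555]
step 1: x' = x̄ + K·y = [-15492/52093, -3794650/1406511]
step 1: P' = (I − K·H)·P̄ = [267414/260465 643426/260465; 643426/260465 65979158/7032555]
step 2: x̄ = F·x = [3376366/468837, -8844152/1406511]
step 2: P̄ = F·P·Fᵀ + Q = [40017122/781395 -127670284/2344185; -127670284/2344185 558465923/7032555]
step 2: y = z − H·x̄ = [-2438692/468837, -35011913/1406511]
step 2: S = H·P̄·Hᵀ + R = [42361307/781395 487824382/2344185; 487824382/2344185 6126048137/7032555]
step 2: K = P̄·Hᵀ·S⁻¹ = [9181256602/27559401013 4390419438/27559401013; 21689877222/27559401013 -12863135647/27559401013]
step 2: x' = x̄ + K·y = [41424574148/27559401013, 34083391033/27559401013]
step 2: P' = (I − K·H)·P̄ = [27543769806/27559401013 65069631666/27559401013; 65069631666/27559401013 246661437586/27559401013]

step 0: x' = [-1292/2179, -2702/2179], P' = [3927/2179 10449/2179; 10449/2179 35267/2179]
step 1: x' = [-15492/52093, -3794650/1406511], P' = [267414/260465 643426/260465; 643426/260465 65979158/7032555]
step 2: x' = [41424574148/27559401013, 34083391033/27559401013], P' = [27543769806/27559401013 65069631666/27559401013; 65069631666/27559401013 246661437586/27559401013]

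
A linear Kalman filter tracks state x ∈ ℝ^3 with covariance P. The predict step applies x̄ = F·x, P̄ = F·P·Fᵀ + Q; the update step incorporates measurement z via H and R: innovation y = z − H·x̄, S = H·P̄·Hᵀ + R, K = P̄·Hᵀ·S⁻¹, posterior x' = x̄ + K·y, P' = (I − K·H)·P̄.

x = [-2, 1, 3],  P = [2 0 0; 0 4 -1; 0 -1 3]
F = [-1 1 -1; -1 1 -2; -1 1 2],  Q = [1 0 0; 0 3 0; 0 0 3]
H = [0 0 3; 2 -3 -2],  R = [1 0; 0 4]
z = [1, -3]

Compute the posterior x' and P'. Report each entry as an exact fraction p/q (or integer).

x̄ = F·x = [0, -3, 9]
P̄ = F·P·Fᵀ + Q = [12 15 -1; 15 25 -6; -1 -6 17]
y = z − H·x̄ = [-26, 6]
S = H·P̄·Hᵀ + R = [154 -54; -54 101]
K = P̄·Hᵀ·S⁻¹ = [-1329/12638 -1544/6319; -1800/6319 -3027/6319; 4179/12638 -9/6319]
x' = x̄ + K·y = [8013/6319, 9681/6319, 2490/6319]
P' = (I − K·H)·P̄ = [88997/12638 31872/6319 -443/12638; 31872/6319 25684/6319 -600/6319; -443/12638 -600/6319 1393/12638]

x' = [8013/6319, 9681/6319, 2490/6319]
P' = [88997/12638 31872/6319 -443/12638; 31872/6319 25684/6319 -600/6319; -443/12638 -600/6319 1393/12638]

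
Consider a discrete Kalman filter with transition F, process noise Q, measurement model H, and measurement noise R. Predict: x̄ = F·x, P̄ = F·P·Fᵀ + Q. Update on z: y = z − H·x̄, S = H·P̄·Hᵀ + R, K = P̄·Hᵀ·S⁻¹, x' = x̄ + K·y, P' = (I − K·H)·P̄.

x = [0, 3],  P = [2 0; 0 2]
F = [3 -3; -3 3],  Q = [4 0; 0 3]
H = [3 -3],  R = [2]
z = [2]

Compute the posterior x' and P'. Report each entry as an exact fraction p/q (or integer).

x' = [519/1361, -351/1361]
P' = [2456/1361 2304/1361; 2304/1361 2454/1361]

x̄ = F·x = [-9, 9]
P̄ = F·P·Fᵀ + Q = [40 -36; -36 39]
y = z − H·x̄ = [56]
S = H·P̄·Hᵀ + R = [1361]
K = P̄·Hᵀ·S⁻¹ = [228/1361; -225/1361]
x' = x̄ + K·y = [519/1361, -351/1361]
P' = (I − K·H)·P̄ = [2456/1361 2304/1361; 2304/1361 2454/1361]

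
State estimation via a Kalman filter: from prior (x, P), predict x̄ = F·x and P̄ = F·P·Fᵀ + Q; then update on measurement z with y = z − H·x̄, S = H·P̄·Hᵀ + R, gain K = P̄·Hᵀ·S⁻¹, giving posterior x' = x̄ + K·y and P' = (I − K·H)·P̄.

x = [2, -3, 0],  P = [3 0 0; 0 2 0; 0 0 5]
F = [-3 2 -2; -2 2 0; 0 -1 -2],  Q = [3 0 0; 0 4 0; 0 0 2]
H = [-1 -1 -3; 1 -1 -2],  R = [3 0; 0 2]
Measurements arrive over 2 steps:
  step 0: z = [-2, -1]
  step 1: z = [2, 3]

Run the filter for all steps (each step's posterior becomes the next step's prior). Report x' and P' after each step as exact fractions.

step 0: x̄ = F·x = [-12, -10, 3]
step 0: P̄ = F·P·Fᵀ + Q = [58 26 16; 26 24 -4; 16 -4 24]
step 0: y = z − H·x̄ = [-15, 7]
step 0: S = H·P̄·Hᵀ + R = [425 74; 74 48]
step 0: K = P̄·Hᵀ·S⁻¹ = [-1584/3731 2442/3731; -641/3731 3531/7462; -70/533 -203/533]
step 0: x' = x̄ + K·y = [-3918/3731, -30673/7462, 1228/533]
step 0: P' = (I − K·H)·P̄ = [7310/3731 12394/3731 -712/533; 12394/3731 47531/3731 -2762/533; -712/533 -2762/533 1228/533]
step 1: x̄ = F·x = [-36111/3731, -557/91, -3711/7462]
step 1: P̄ = F·P·Fᵀ + Q = [247627/3731 4084/91 -14732/3731; 4084/91 3296/91 -314/91; -14732/3731 -314/91 12041/3731]
step 1: y = z − H·x̄ = [-114105/7462, 20756/3731]
step 1: S = H·P̄·Hᵀ + R = [671577/3731 -89883/3731; -89883/3731 110933/3731]
step 1: K = P̄·Hᵀ·S⁻¹ = [-1397609/2967082 1800279/2967082; -1074931/2967082 681843/2967082; -292717/5934164 -1624787/5934164]
step 1: x' = x̄ + K·y = [5338719/5934164, 4138613/5934164, -15027973/11868328]
step 1: P' = (I − K·H)·P̄ = [2545723/1483541 3134951/1483541 -2389507/2967082; 3134951/1483541 10404433/1483541 -7951325/2967082; -2389507/2967082 -7951325/2967082 7186605/5934164]

step 0: x' = [-3918/3731, -30673/7462, 1228/533], P' = [7310/3731 12394/3731 -712/533; 12394/3731 47531/3731 -2762/533; -712/533 -2762/533 1228/533]
step 1: x' = [5338719/5934164, 4138613/5934164, -15027973/11868328], P' = [2545723/1483541 3134951/1483541 -2389507/2967082; 3134951/1483541 10404433/1483541 -7951325/2967082; -2389507/2967082 -7951325/2967082 7186605/5934164]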